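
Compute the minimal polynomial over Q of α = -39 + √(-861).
m_α(x) = x^2 + 78x + 2382

From α + 39 = √(-861), squaring gives (α + 39)^2 = -861, i.e. α^2 + 78α + 1521 = -861, so α^2 + 78α + 2382 = 0. The discriminant of x^2 + 78x + 2382 is (78)^2 - 4·(2382) = 6084 - 9528 = -3444, and 4·(-861) is not a perfect square in Q since -861 is squarefree and ≠ 1. Hence x^2 + 78x + 2382 is irreducible over Q and is the minimal polynomial of α.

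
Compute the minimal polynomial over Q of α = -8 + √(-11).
m_α(x) = x^2 + 16x + 75

From α + 8 = √(-11), squaring gives (α + 8)^2 = -11, i.e. α^2 + 16α + 64 = -11, so α^2 + 16α + 75 = 0. The discriminant of x^2 + 16x + 75 is (16)^2 - 4·(75) = 256 - 300 = -44, and 4·(-11) is not a perfect square in Q since -11 is squarefree and ≠ 1. Hence x^2 + 16x + 75 is irreducible over Q and is the minimal polynomial of α.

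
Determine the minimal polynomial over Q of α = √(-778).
m_α(x) = x^2 + 778

α satisfies α^2 + 778 = 0, so x^2 + 778 annihilates α. Since d = -778 is squarefree and ≠ 1, it is not a perfect square in Q, so x^2 + 778 has no rational root and is therefore irreducible over Q (a degree-2 polynomial over a field is irreducible iff it has no root). Hence m_α(x) = x^2 + 778.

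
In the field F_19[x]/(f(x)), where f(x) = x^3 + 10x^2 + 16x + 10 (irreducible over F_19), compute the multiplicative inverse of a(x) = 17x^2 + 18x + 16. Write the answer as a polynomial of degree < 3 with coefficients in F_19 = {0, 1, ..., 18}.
a(x)^(-1) ≡ 8x^2 + 7x + 2 (mod f(x))

Since f is irreducible over F_19, F_19[x]/(f) is a field and a(x) ≠ 0 has an inverse. Apply the extended Euclidean algorithm to f(x) and a(x) in F_19[x]: f(x) = (9x)·a(x) + (5x + 10);  a(x) = (11x + 12)·(5x + 10) + (10). The last nonzero remainder is the constant 10 = gcd(f, a) in F_19. Back-substituting through the division chain expresses 10 = s(x)·a(x) + t(x)·f(x) with s(x) ≡ 4x^2 + 13x + 1 (mod f), so (4x^2 + 13x + 1)·a(x) ≡ 10 (mod f). Multiplying by 10^(-1) ≡ 2 in F_19 gives a(x)^(-1) ≡ 2·(4x^2 + 13x + 1) ≡ 8x^2 + 7x + 2 (mod f). Check: (17x^2 + 18x + 16)·(8x^2 + 7x + 2) = 3x^4 + 16x^3 + 3x^2 + 15x + 13 ≡ 1 (mod x^3 + 10x^2 + 16x + 10).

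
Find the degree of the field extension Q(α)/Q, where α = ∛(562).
[Q(α):Q] = 3

The minimal polynomial of α is x^3 - 562, irreducible over Q since 562 is not a perfect cube (so x^3 - 562 has no rational root). Hence [Q(α):Q] = deg(m_α) = 3.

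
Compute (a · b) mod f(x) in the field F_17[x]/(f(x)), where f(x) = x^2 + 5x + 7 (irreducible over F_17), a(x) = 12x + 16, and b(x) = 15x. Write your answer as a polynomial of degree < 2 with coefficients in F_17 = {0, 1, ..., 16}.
a · b ≡ 3x + 15 (mod f(x))

Multiply in F_17[x]: a(x)·b(x) = (12x + 16)·(15x) = 10x^2 + 2x. This has degree ≥ 2, so divide by f(x) over F_17: 10x^2 + 2x = (10)·(x^2 + 5x + 7) + (3x + 15). Hence a·b ≡ 3x + 15 (mod f). (F_17[x]/(f) is a field with 17^2 = 289 elements since f is irreducible of degree 2.)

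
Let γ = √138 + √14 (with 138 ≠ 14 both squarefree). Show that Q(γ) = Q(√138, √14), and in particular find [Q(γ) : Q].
[Q(γ) : Q] = 4 (equivalently, Q(γ) = Q(√138, √14))

Obviously Q(γ) ⊆ Q(√138, √14), and [Q(√138, √14):Q] = 4 (since 138, 14 are distinct squarefree integers > 1 with 1932 not a perfect square). To show equality we compute the minimal polynomial of γ. From γ = √138 + √14: γ^2 = 138 + 2√(1932) + 14 = 152 + 2√(1932), so γ^2 - 152 = 2√(1932); squaring, (γ^2 - 152)^2 = 4·1932, i.e. γ^4 - 304γ^2 + 23104 - 7728 = 0, i.e. γ^4 - 304γ^2 + 15376 = 0. So γ is a root of x^4 - 304x^2 + 15376. This polynomial is irreducible over Q: it has no rational root (each ±√138 ± √14 is irrational), and any factorization into two quadratics over Q would force √(1932) ∈ Q (pairing opposite roots) or √138, √14 ∈ Q (other pairings), all impossible. Hence [Q(γ):Q] = 4 = [Q(√138, √14):Q], so Q(γ) = Q(√138, √14).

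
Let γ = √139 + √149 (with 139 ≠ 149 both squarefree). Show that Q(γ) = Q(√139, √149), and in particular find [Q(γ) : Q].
[Q(γ) : Q] = 4 (equivalently, Q(γ) = Q(√139, √149))

Obviously Q(γ) ⊆ Q(√139, √149), and [Q(√139, √149):Q] = 4 (since 139, 149 are distinct squarefree integers > 1 with 20711 not a perfect square). To show equality we compute the minimal polynomial of γ. From γ = √139 + √149: γ^2 = 139 + 2√(20711) + 149 = 288 + 2√(20711), so γ^2 - 288 = 2√(20711); squaring, (γ^2 - 288)^2 = 4·20711, i.e. γ^4 - 576γ^2 + 82944 - 82844 = 0, i.e. γ^4 - 576γ^2 + 100 = 0. So γ is a root of x^4 - 576x^2 + 100. This polynomial is irreducible over Q: it has no rational root (each ±√139 ± √149 is irrational), and any factorization into two quadratics over Q would force √(20711) ∈ Q (pairing opposite roots) or √139, √149 ∈ Q (other pairings), all impossible. Hence [Q(γ):Q] = 4 = [Q(√139, √149):Q], so Q(γ) = Q(√139, √149).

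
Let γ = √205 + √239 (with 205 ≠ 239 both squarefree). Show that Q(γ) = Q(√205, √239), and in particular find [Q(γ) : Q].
[Q(γ) : Q] = 4 (equivalently, Q(γ) = Q(√205, √239))

Obviously Q(γ) ⊆ Q(√205, √239), and [Q(√205, √239):Q] = 4 (since 205, 239 are distinct squarefree integers > 1 with 48995 not a perfect square). To show equality we compute the minimal polynomial of γ. From γ = √205 + √239: γ^2 = 205 + 2√(48995) + 239 = 444 + 2√(48995), so γ^2 - 444 = 2√(48995); squaring, (γ^2 - 444)^2 = 4·48995, i.e. γ^4 - 888γ^2 + 197136 - 195980 = 0, i.e. γ^4 - 888γ^2 + 1156 = 0. So γ is a root of x^4 - 888x^2 + 1156. This polynomial is irreducible over Q: it has no rational root (each ±√205 ± √239 is irrational), and any factorization into two quadratics over Q would force √(48995) ∈ Q (pairing opposite roots) or √205, √239 ∈ Q (other pairings), all impossible. Hence [Q(γ):Q] = 4 = [Q(√205, √239):Q], so Q(γ) = Q(√205, √239).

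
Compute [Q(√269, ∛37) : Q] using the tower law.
[Q(√269, ∛37) : Q] = 6

Let L = Q(√269, ∛37). Since Q(√269) ⊂ L and [Q(√269):Q] = 2, the tower law gives 2 | [L:Q]. Likewise Q(∛37) ⊂ L with [Q(∛37):Q] = 3 (because 37 is not a perfect cube), so 3 | [L:Q]. As gcd(2,3) = 1, [L:Q] is divisible by 6. Conversely L is generated over Q by √269 and ∛37, so [L:Q] ≤ 2·3 = 6. Therefore [Q(√269, ∛37) : Q] = 6.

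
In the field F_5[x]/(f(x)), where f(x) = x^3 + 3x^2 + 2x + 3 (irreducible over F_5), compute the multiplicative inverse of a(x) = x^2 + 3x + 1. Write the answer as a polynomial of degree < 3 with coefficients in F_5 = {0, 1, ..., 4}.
a(x)^(-1) ≡ x^2 + 1 (mod f(x))

Since f is irreducible over F_5, F_5[x]/(f) is a field and a(x) ≠ 0 has an inverse. Apply the extended Euclidean algorithm to f(x) and a(x) in F_5[x]: f(x) = (x)·a(x) + (x + 3);  a(x) = (x)·(x + 3) + (1). The last nonzero remainder is the constant 1 = gcd(f, a) in F_5. Back-substituting through the division chain expresses 1 = s(x)·a(x) + t(x)·f(x) with s(x) ≡ x^2 + 1 (mod f), so a(x)^(-1) ≡ s(x) = x^2 + 1 (mod f). Check: (x^2 + 3x + 1)·(x^2 + 1) = x^4 + 3x^3 + 2x^2 + 3x + 1 ≡ 1 (mod x^3 + 3x^2 + 2x + 3).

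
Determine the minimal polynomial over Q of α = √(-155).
m_α(x) = x^2 + 155

α satisfies α^2 + 155 = 0, so x^2 + 155 annihilates α. Since d = -155 is squarefree and ≠ 1, it is not a perfect square in Q, so x^2 + 155 has no rational root and is therefore irreducible over Q (a degree-2 polynomial over a field is irreducible iff it has no root). Hence m_α(x) = x^2 + 155.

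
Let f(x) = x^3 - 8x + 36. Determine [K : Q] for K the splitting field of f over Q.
[K : Q] = 6

By the rational root test, any rational root of the monic integer polynomial f(x) = x^3 - 8x + 36 must be an integer dividing the constant term 36, i.e. one of ±{1, 2, 3, 4, 6, 9, 12, 18, 36}. Evaluating: f(1) = 29, f(-1) = 43, f(2) = 28, f(-2) = 44, f(3) = 39, f(-3) = 33, f(4) = 68, f(-4) = 4, f(6) = 204, f(-6) = -132, f(9) = 693, f(-9) = -621, f(12) = 1668, f(-12) = -1596, f(18) = 5724, f(-18) = -5652, f(36) = 46404, f(-36) = -46332; none is 0, so f has no rational root and is therefore irreducible over Q (a cubic with no linear factor over a field is irreducible). For an irreducible cubic, the Galois group is A_3 or S_3 according as the discriminant disc(f) = -4a^3 - 27b^2 = -4·(-8)^3 - 27·(36)^2 = -32944 is or is not a square in Q. Here disc(f) = -32944 is not a perfect square in Q, so the Galois group of f over Q is not contained in A_3 and must be all of S_3. The splitting field has degree |S_3| = 6 over Q, so [K : Q] = 6.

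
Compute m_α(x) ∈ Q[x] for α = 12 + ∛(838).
m_α(x) = x^3 - 36x^2 + 432x - 2566

Set β = α - 12 = ∛(838), so β^3 = 838. Then (α - 12)^3 - 838 = 0, i.e. α is a root of g(x) = (x - 12)^3 - 838 = x^3 - 36x^2 + 432x - 2566. Since g(x) = h(x - 12) where h(x) = x^3 - 838, and h is irreducible over Q (because 838 is not a perfect cube, so h has no rational root, and a monic cubic with no rational root is irreducible), g is also irreducible (irreducibility is preserved under the substitution x → x - 12). Hence m_α(x) = x^3 - 36x^2 + 432x - 2566.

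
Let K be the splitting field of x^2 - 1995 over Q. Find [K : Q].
[K : Q] = 2

f(x) = x^2 - 1995 factors as (x - √1995)(x + √1995). The splitting field is K = Q(√1995). Since 1995 is squarefree and > 1, it is not a perfect square, so x^2 - 1995 is irreducible over Q and [Q(√1995) : Q] = 2. Hence [K : Q] = 2.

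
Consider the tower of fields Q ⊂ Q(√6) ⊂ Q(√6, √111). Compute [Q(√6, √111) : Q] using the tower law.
[Q(√6, √111) : Q] = 4

[Q(√6):Q] = 2 (min poly x^2 - 6, irreducible since 6 is squarefree > 1). For the top step, suppose √111 ∈ Q(√6), say √111 = c + d√6 with c, d ∈ Q. Squaring: 111 = c^2 + 6d^2 + 2cd√6. Since √6 ∉ Q this forces 2cd = 0. If d = 0 then √111 = c ∈ Q, contradicting 111 squarefree > 1. If c = 0 then 111 = 6d^2, so 6·111 = (6d)^2 is a perfect square in Q — but 6·111 = 666 is not a perfect square (since 6 and 111 are distinct squarefree integers). Contradiction. Hence √111 ∉ Q(√6), so x^2 - 111 stays irreducible over Q(√6) and [Q(√6, √111) : Q(√6)] = 2. By the tower law, [Q(√6, √111) : Q] = 2 · 2 = 4.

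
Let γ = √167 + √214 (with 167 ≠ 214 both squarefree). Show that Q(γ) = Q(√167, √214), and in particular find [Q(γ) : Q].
[Q(γ) : Q] = 4 (equivalently, Q(γ) = Q(√167, √214))

Obviously Q(γ) ⊆ Q(√167, √214), and [Q(√167, √214):Q] = 4 (since 167, 214 are distinct squarefree integers > 1 with 35738 not a perfect square). To show equality we compute the minimal polynomial of γ. From γ = √167 + √214: γ^2 = 167 + 2√(35738) + 214 = 381 + 2√(35738), so γ^2 - 381 = 2√(35738); squaring, (γ^2 - 381)^2 = 4·35738, i.e. γ^4 - 762γ^2 + 145161 - 142952 = 0, i.e. γ^4 - 762γ^2 + 2209 = 0. So γ is a root of x^4 - 762x^2 + 2209. This polynomial is irreducible over Q: it has no rational root (each ±√167 ± √214 is irrational), and any factorization into two quadratics over Q would force √(35738) ∈ Q (pairing opposite roots) or √167, √214 ∈ Q (other pairings), all impossible. Hence [Q(γ):Q] = 4 = [Q(√167, √214):Q], so Q(γ) = Q(√167, √214).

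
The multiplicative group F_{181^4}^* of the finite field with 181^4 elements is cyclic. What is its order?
|F_{181^4}^*| = 1073283120

F_{181^4} has 181^4 = 1073283121 elements; its multiplicative group consists of all nonzero elements, so |F_{181^4}^*| = 1073283121 - 1 = 1073283120. (It is cyclic since any finite subgroup of the multiplicative group of a field is cyclic.)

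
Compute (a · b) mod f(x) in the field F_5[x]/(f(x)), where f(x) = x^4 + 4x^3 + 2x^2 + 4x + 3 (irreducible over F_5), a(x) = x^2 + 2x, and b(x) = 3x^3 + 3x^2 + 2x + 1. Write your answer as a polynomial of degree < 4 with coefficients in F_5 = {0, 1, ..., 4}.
a · b ≡ 4x^3 + 4x^2 + 4 (mod f(x))

Multiply in F_5[x]: a(x)·b(x) = (x^2 + 2x)·(3x^3 + 3x^2 + 2x + 1) = 3x^5 + 4x^4 + 3x^3 + 2x. This has degree ≥ 4, so divide by f(x) over F_5: 3x^5 + 4x^4 + 3x^3 + 2x = (3x + 2)·(x^4 + 4x^3 + 2x^2 + 4x + 3) + (4x^3 + 4x^2 + 4). Hence a·b ≡ 4x^3 + 4x^2 + 4 (mod f). (F_5[x]/(f) is a field with 5^4 = 625 elements since f is irreducible of degree 4.)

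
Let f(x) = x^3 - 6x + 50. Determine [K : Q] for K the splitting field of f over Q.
[K : Q] = 6

By the rational root test, any rational root of the monic integer polynomial f(x) = x^3 - 6x + 50 must be an integer dividing the constant term 50, i.e. one of ±{1, 2, 5, 10, 25, 50}. Evaluating: f(1) = 45, f(-1) = 55, f(2) = 46, f(-2) = 54, f(5) = 145, f(-5) = -45, f(10) = 990, f(-10) = -890, f(25) = 15525, f(-25) = -15425, f(50) = 124750, f(-50) = -124650; none is 0, so f has no rational root and is therefore irreducible over Q (a cubic with no linear factor over a field is irreducible). For an irreducible cubic, the Galois group is A_3 or S_3 according as the discriminant disc(f) = -4a^3 - 27b^2 = -4·(-6)^3 - 27·(50)^2 = -66636 is or is not a square in Q. Here disc(f) = -66636 is not a perfect square in Q, so the Galois group of f over Q is not contained in A_3 and must be all of S_3. The splitting field has degree |S_3| = 6 over Q, so [K : Q] = 6.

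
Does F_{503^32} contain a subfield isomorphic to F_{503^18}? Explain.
No: F_{503^18} is not a subfield of F_{503^32}

F_{p^m} embeds in F_{p^n} iff m | n. Here 18 ∤ 32 (since 32 = 1·18 + 14 with remainder 14 ≠ 0), so F_{503^18} is not a subfield of F_{503^32}. Equivalently: if it were, the tower law would give 18 = [F_{503^18}:F_503] dividing [F_{503^32}:F_503] = 32, contradiction.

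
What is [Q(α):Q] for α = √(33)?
[Q(α):Q] = 2

[Q(α):Q] equals the degree of the minimal polynomial of α. Here α^2 = 33 and x^2 - 33 is irreducible (d = 33 is squarefree, ≠ 1, hence not a square), so deg(m_α) = 2. Thus [Q(α):Q] = 2.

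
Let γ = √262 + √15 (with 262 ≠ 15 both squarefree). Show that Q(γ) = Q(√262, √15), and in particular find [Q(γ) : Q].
[Q(γ) : Q] = 4 (equivalently, Q(γ) = Q(√262, √15))

Obviously Q(γ) ⊆ Q(√262, √15), and [Q(√262, √15):Q] = 4 (since 262, 15 are distinct squarefree integers > 1 with 3930 not a perfect square). To show equality we compute the minimal polynomial of γ. From γ = √262 + √15: γ^2 = 262 + 2√(3930) + 15 = 277 + 2√(3930), so γ^2 - 277 = 2√(3930); squaring, (γ^2 - 277)^2 = 4·3930, i.e. γ^4 - 554γ^2 + 76729 - 15720 = 0, i.e. γ^4 - 554γ^2 + 61009 = 0. So γ is a root of x^4 - 554x^2 + 61009. This polynomial is irreducible over Q: it has no rational root (each ±√262 ± √15 is irrational), and any factorization into two quadratics over Q would force √(3930) ∈ Q (pairing opposite roots) or √262, √15 ∈ Q (other pairings), all impossible. Hence [Q(γ):Q] = 4 = [Q(√262, √15):Q], so Q(γ) = Q(√262, √15).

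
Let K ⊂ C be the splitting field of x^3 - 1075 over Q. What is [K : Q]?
[K : Q] = 6

The roots of x^3 - 1075 are ∛1075, ω∛1075, ω^2∛1075 where ω = e^(2πi/3) is a primitive cube root of unity, so K = Q(∛1075, ω). Now [Q(∛1075):Q] = 3 (since 1075 is not a perfect cube, x^3 - 1075 is irreducible) and [Q(ω):Q] = 2. Both 2 and 3 divide [K:Q], and [K:Q] ≤ 3·2 = 6, so [K:Q] = 6. (Equivalently: Q(∛1075) ⊂ R but ω ∉ R, so [K : Q(∛1075)] = 2.)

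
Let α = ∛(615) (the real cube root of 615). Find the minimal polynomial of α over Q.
m_α(x) = x^3 - 615

α satisfies α^3 = 615, so x^3 - 615 annihilates α. By the rational root test, a rational root p/q (in lowest terms) of x^3 - 615 would satisfy p^3 = 615 q^3, forcing q = 1 and p^3 = 615; but 615 is not a perfect cube, contradiction. A monic cubic over Q with no rational root is irreducible (any nontrivial factorization would include a linear factor). Hence x^3 - 615 is the minimal polynomial of α, and in particular [Q(α):Q] = 3.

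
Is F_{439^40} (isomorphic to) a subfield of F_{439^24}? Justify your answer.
No: F_{439^40} is not a subfield of F_{439^24}

F_{p^m} embeds in F_{p^n} iff m | n. Here 40 ∤ 24 (since 24 = 0·40 + 24 with remainder 24 ≠ 0), so F_{439^40} is not a subfield of F_{439^24}. Equivalently: if it were, the tower law would give 40 = [F_{439^40}:F_439] dividing [F_{439^24}:F_439] = 24, contradiction.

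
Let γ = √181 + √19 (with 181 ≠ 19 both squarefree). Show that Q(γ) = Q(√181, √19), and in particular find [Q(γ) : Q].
[Q(γ) : Q] = 4 (equivalently, Q(γ) = Q(√181, √19))

Obviously Q(γ) ⊆ Q(√181, √19), and [Q(√181, √19):Q] = 4 (since 181, 19 are distinct squarefree integers > 1 with 3439 not a perfect square). To show equality we compute the minimal polynomial of γ. From γ = √181 + √19: γ^2 = 181 + 2√(3439) + 19 = 200 + 2√(3439), so γ^2 - 200 = 2√(3439); squaring, (γ^2 - 200)^2 = 4·3439, i.e. γ^4 - 400γ^2 + 40000 - 13756 = 0, i.e. γ^4 - 400γ^2 + 26244 = 0. So γ is a root of x^4 - 400x^2 + 26244. This polynomial is irreducible over Q: it has no rational root (each ±√181 ± √19 is irrational), and any factorization into two quadratics over Q would force √(3439) ∈ Q (pairing opposite roots) or √181, √19 ∈ Q (other pairings), all impossible. Hence [Q(γ):Q] = 4 = [Q(√181, √19):Q], so Q(γ) = Q(√181, √19).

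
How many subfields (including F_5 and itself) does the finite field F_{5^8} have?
F_{5^8} has 4 subfields

The subfields of F_{p^n} are exactly the fields F_{p^d} for d | n (each is the fixed field of the unique index-d subgroup of Gal(F_{p^n}/F_p) ≅ Z/nZ). The divisors of n = 8 are {1, 2, 4, 8}, giving 4 subfields: F_{5^1}, F_{5^2}, F_{5^4}, F_{5^8}.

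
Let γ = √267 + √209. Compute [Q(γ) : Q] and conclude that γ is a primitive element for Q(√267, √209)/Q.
[Q(γ) : Q] = 4 (equivalently, Q(γ) = Q(√267, √209))

Obviously Q(γ) ⊆ Q(√267, √209), and [Q(√267, √209):Q] = 4 (since 267, 209 are distinct squarefree integers > 1 with 55803 not a perfect square). To show equality we compute the minimal polynomial of γ. From γ = √267 + √209: γ^2 = 267 + 2√(55803) + 209 = 476 + 2√(55803), so γ^2 - 476 = 2√(55803); squaring, (γ^2 - 476)^2 = 4·55803, i.e. γ^4 - 952γ^2 + 226576 - 223212 = 0, i.e. γ^4 - 952γ^2 + 3364 = 0. So γ is a root of x^4 - 952x^2 + 3364. This polynomial is irreducible over Q: it has no rational root (each ±√267 ± √209 is irrational), and any factorization into two quadratics over Q would force √(55803) ∈ Q (pairing opposite roots) or √267, √209 ∈ Q (other pairings), all impossible. Hence [Q(γ):Q] = 4 = [Q(√267, √209):Q], so Q(γ) = Q(√267, √209).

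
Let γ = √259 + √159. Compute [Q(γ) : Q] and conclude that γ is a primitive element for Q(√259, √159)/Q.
[Q(γ) : Q] = 4 (equivalently, Q(γ) = Q(√259, √159))

Obviously Q(γ) ⊆ Q(√259, √159), and [Q(√259, √159):Q] = 4 (since 259, 159 are distinct squarefree integers > 1 with 41181 not a perfect square). To show equality we compute the minimal polynomial of γ. From γ = √259 + √159: γ^2 = 259 + 2√(41181) + 159 = 418 + 2√(41181), so γ^2 - 418 = 2√(41181); squaring, (γ^2 - 418)^2 = 4·41181, i.e. γ^4 - 836γ^2 + 174724 - 164724 = 0, i.e. γ^4 - 836γ^2 + 10000 = 0. So γ is a root of x^4 - 836x^2 + 10000. This polynomial is irreducible over Q: it has no rational root (each ±√259 ± √159 is irrational), and any factorization into two quadratics over Q would force √(41181) ∈ Q (pairing opposite roots) or √259, √159 ∈ Q (other pairings), all impossible. Hence [Q(γ):Q] = 4 = [Q(√259, √159):Q], so Q(γ) = Q(√259, √159).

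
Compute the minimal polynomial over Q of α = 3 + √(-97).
m_α(x) = x^2 - 6x + 106

From α - 3 = √(-97), squaring gives (α - 3)^2 = -97, i.e. α^2 - 6α + 9 = -97, so α^2 - 6α + 106 = 0. The discriminant of x^2 - 6x + 106 is (-6)^2 - 4·(106) = 36 - 424 = -388, and 4·(-97) is not a perfect square in Q since -97 is squarefree and ≠ 1. Hence x^2 - 6x + 106 is irreducible over Q and is the minimal polynomial of α.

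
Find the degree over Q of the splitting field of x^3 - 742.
[K : Q] = 6

The roots of x^3 - 742 are ∛742, ω∛742, ω^2∛742 where ω = e^(2πi/3) is a primitive cube root of unity, so K = Q(∛742, ω). Now [Q(∛742):Q] = 3 (since 742 is not a perfect cube, x^3 - 742 is irreducible) and [Q(ω):Q] = 2. Both 2 and 3 divide [K:Q], and [K:Q] ≤ 3·2 = 6, so [K:Q] = 6. (Equivalently: Q(∛742) ⊂ R but ω ∉ R, so [K : Q(∛742)] = 2.)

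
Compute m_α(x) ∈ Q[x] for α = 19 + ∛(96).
m_α(x) = x^3 - 57x^2 + 1083x - 6955

Set β = α - 19 = ∛(96), so β^3 = 96. Then (α - 19)^3 - 96 = 0, i.e. α is a root of g(x) = (x - 19)^3 - 96 = x^3 - 57x^2 + 1083x - 6955. Since g(x) = h(x - 19) where h(x) = x^3 - 96, and h is irreducible over Q (because 96 is not a perfect cube, so h has no rational root, and a monic cubic with no rational root is irreducible), g is also irreducible (irreducibility is preserved under the substitution x → x - 19). Hence m_α(x) = x^3 - 57x^2 + 1083x - 6955.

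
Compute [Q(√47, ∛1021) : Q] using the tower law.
[Q(√47, ∛1021) : Q] = 6

Let L = Q(√47, ∛1021). Since Q(√47) ⊂ L and [Q(√47):Q] = 2, the tower law gives 2 | [L:Q]. Likewise Q(∛1021) ⊂ L with [Q(∛1021):Q] = 3 (because 1021 is not a perfect cube), so 3 | [L:Q]. As gcd(2,3) = 1, [L:Q] is divisible by 6. Conversely L is generated over Q by √47 and ∛1021, so [L:Q] ≤ 2·3 = 6. Therefore [Q(√47, ∛1021) : Q] = 6.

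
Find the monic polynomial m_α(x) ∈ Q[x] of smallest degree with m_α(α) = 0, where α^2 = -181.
m_α(x) = x^2 + 181

α satisfies α^2 + 181 = 0, so x^2 + 181 annihilates α. Since d = -181 is squarefree and ≠ 1, it is not a perfect square in Q, so x^2 + 181 has no rational root and is therefore irreducible over Q (a degree-2 polynomial over a field is irreducible iff it has no root). Hence m_α(x) = x^2 + 181.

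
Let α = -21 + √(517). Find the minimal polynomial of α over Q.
m_α(x) = x^2 + 42x - 76

From α + 21 = √(517), squaring gives (α + 21)^2 = 517, i.e. α^2 + 42α + 441 = 517, so α^2 + 42α - 76 = 0. The discriminant of x^2 + 42x - 76 is (42)^2 - 4·(-76) = 1764 + 304 = 2068, and 4·(517) is not a perfect square in Q since 517 is squarefree and ≠ 1. Hence x^2 + 42x - 76 is irreducible over Q and is the minimal polynomial of α.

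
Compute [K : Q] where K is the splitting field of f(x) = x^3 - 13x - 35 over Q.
[K : Q] = 6

By the rational root test, any rational root of the monic integer polynomial f(x) = x^3 - 13x - 35 must be an integer dividing the constant term -35, i.e. one of ±{1, 5, 7, 35}. Evaluating: f(1) = -47, f(-1) = -23, f(5) = 25, f(-5) = -95, f(7) = 217, f(-7) = -287, f(35) = 42385, f(-35) = -42455; none is 0, so f has no rational root and is therefore irreducible over Q (a cubic with no linear factor over a field is irreducible). For an irreducible cubic, the Galois group is A_3 or S_3 according as the discriminant disc(f) = -4a^3 - 27b^2 = -4·(-13)^3 - 27·(-35)^2 = -24287 is or is not a square in Q. Here disc(f) = -24287 is not a perfect square in Q, so the Galois group of f over Q is not contained in A_3 and must be all of S_3. The splitting field has degree |S_3| = 6 over Q, so [K : Q] = 6.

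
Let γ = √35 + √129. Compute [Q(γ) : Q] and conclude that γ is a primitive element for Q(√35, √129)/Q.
[Q(γ) : Q] = 4 (equivalently, Q(γ) = Q(√35, √129))

Obviously Q(γ) ⊆ Q(√35, √129), and [Q(√35, √129):Q] = 4 (since 35, 129 are distinct squarefree integers > 1 with 4515 not a perfect square). To show equality we compute the minimal polynomial of γ. From γ = √35 + √129: γ^2 = 35 + 2√(4515) + 129 = 164 + 2√(4515), so γ^2 - 164 = 2√(4515); squaring, (γ^2 - 164)^2 = 4·4515, i.e. γ^4 - 328γ^2 + 26896 - 18060 = 0, i.e. γ^4 - 328γ^2 + 8836 = 0. So γ is a root of x^4 - 328x^2 + 8836. This polynomial is irreducible over Q: it has no rational root (each ±√35 ± √129 is irrational), and any factorization into two quadratics over Q would force √(4515) ∈ Q (pairing opposite roots) or √35, √129 ∈ Q (other pairings), all impossible. Hence [Q(γ):Q] = 4 = [Q(√35, √129):Q], so Q(γ) = Q(√35, √129).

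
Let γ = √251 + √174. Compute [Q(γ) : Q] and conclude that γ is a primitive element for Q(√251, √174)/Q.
[Q(γ) : Q] = 4 (equivalently, Q(γ) = Q(√251, √174))

Obviously Q(γ) ⊆ Q(√251, √174), and [Q(√251, √174):Q] = 4 (since 251, 174 are distinct squarefree integers > 1 with 43674 not a perfect square). To show equality we compute the minimal polynomial of γ. From γ = √251 + √174: γ^2 = 251 + 2√(43674) + 174 = 425 + 2√(43674), so γ^2 - 425 = 2√(43674); squaring, (γ^2 - 425)^2 = 4·43674, i.e. γ^4 - 850γ^2 + 180625 - 174696 = 0, i.e. γ^4 - 850γ^2 + 5929 = 0. So γ is a root of x^4 - 850x^2 + 5929. This polynomial is irreducible over Q: it has no rational root (each ±√251 ± √174 is irrational), and any factorization into two quadratics over Q would force √(43674) ∈ Q (pairing opposite roots) or √251, √174 ∈ Q (other pairings), all impossible. Hence [Q(γ):Q] = 4 = [Q(√251, √174):Q], so Q(γ) = Q(√251, √174).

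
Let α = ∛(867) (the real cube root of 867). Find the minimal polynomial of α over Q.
m_α(x) = x^3 - 867

α satisfies α^3 = 867, so x^3 - 867 annihilates α. By the rational root test, a rational root p/q (in lowest terms) of x^3 - 867 would satisfy p^3 = 867 q^3, forcing q = 1 and p^3 = 867; but 867 is not a perfect cube, contradiction. A monic cubic over Q with no rational root is irreducible (any nontrivial factorization would include a linear factor). Hence x^3 - 867 is the minimal polynomial of α, and in particular [Q(α):Q] = 3.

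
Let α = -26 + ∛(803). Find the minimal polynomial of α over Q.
m_α(x) = x^3 + 78x^2 + 2028x + 16773

Set β = α + 26 = ∛(803), so β^3 = 803. Then (α + 26)^3 - 803 = 0, i.e. α is a root of g(x) = (x + 26)^3 - 803 = x^3 + 78x^2 + 2028x + 16773. Since g(x) = h(x + 26) where h(x) = x^3 - 803, and h is irreducible over Q (because 803 is not a perfect cube, so h has no rational root, and a monic cubic with no rational root is irreducible), g is also irreducible (irreducibility is preserved under the substitution x → x + 26). Hence m_α(x) = x^3 + 78x^2 + 2028x + 16773.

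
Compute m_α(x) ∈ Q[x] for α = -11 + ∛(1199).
m_α(x) = x^3 + 33x^2 + 363x + 132

Set β = α + 11 = ∛(1199), so β^3 = 1199. Then (α + 11)^3 - 1199 = 0, i.e. α is a root of g(x) = (x + 11)^3 - 1199 = x^3 + 33x^2 + 363x + 132. Since g(x) = h(x + 11) where h(x) = x^3 - 1199, and h is irreducible over Q (because 1199 is not a perfect cube, so h has no rational root, and a monic cubic with no rational root is irreducible), g is also irreducible (irreducibility is preserved under the substitution x → x + 11). Hence m_α(x) = x^3 + 33x^2 + 363x + 132.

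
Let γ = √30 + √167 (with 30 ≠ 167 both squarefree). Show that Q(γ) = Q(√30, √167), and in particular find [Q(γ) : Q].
[Q(γ) : Q] = 4 (equivalently, Q(γ) = Q(√30, √167))

Obviously Q(γ) ⊆ Q(√30, √167), and [Q(√30, √167):Q] = 4 (since 30, 167 are distinct squarefree integers > 1 with 5010 not a perfect square). To show equality we compute the minimal polynomial of γ. From γ = √30 + √167: γ^2 = 30 + 2√(5010) + 167 = 197 + 2√(5010), so γ^2 - 197 = 2√(5010); squaring, (γ^2 - 197)^2 = 4·5010, i.e. γ^4 - 394γ^2 + 38809 - 20040 = 0, i.e. γ^4 - 394γ^2 + 18769 = 0. So γ is a root of x^4 - 394x^2 + 18769. This polynomial is irreducible over Q: it has no rational root (each ±√30 ± √167 is irrational), and any factorization into two quadratics over Q would force √(5010) ∈ Q (pairing opposite roots) or √30, √167 ∈ Q (other pairings), all impossible. Hence [Q(γ):Q] = 4 = [Q(√30, √167):Q], so Q(γ) = Q(√30, √167).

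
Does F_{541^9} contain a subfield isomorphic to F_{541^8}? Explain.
No: F_{541^8} is not a subfield of F_{541^9}

F_{p^m} embeds in F_{p^n} iff m | n. Here 8 ∤ 9 (since 9 = 1·8 + 1 with remainder 1 ≠ 0), so F_{541^8} is not a subfield of F_{541^9}. Equivalently: if it were, the tower law would give 8 = [F_{541^8}:F_541] dividing [F_{541^9}:F_541] = 9, contradiction.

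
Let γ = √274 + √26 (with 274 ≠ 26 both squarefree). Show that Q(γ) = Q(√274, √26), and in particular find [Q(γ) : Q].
[Q(γ) : Q] = 4 (equivalently, Q(γ) = Q(√274, √26))

Obviously Q(γ) ⊆ Q(√274, √26), and [Q(√274, √26):Q] = 4 (since 274, 26 are distinct squarefree integers > 1 with 7124 not a perfect square). To show equality we compute the minimal polynomial of γ. From γ = √274 + √26: γ^2 = 274 + 2√(7124) + 26 = 300 + 2√(7124), so γ^2 - 300 = 2√(7124); squaring, (γ^2 - 300)^2 = 4·7124, i.e. γ^4 - 600γ^2 + 90000 - 28496 = 0, i.e. γ^4 - 600γ^2 + 61504 = 0. So γ is a root of x^4 - 600x^2 + 61504. This polynomial is irreducible over Q: it has no rational root (each ±√274 ± √26 is irrational), and any factorization into two quadratics over Q would force √(7124) ∈ Q (pairing opposite roots) or √274, √26 ∈ Q (other pairings), all impossible. Hence [Q(γ):Q] = 4 = [Q(√274, √26):Q], so Q(γ) = Q(√274, √26).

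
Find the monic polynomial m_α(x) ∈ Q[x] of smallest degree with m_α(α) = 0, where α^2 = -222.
m_α(x) = x^2 + 222

α satisfies α^2 + 222 = 0, so x^2 + 222 annihilates α. Since d = -222 is squarefree and ≠ 1, it is not a perfect square in Q, so x^2 + 222 has no rational root and is therefore irreducible over Q (a degree-2 polynomial over a field is irreducible iff it has no root). Hence m_α(x) = x^2 + 222.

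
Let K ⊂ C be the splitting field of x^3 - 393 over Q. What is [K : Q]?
[K : Q] = 6

The roots of x^3 - 393 are ∛393, ω∛393, ω^2∛393 where ω = e^(2πi/3) is a primitive cube root of unity, so K = Q(∛393, ω). Now [Q(∛393):Q] = 3 (since 393 is not a perfect cube, x^3 - 393 is irreducible) and [Q(ω):Q] = 2. Both 2 and 3 divide [K:Q], and [K:Q] ≤ 3·2 = 6, so [K:Q] = 6. (Equivalently: Q(∛393) ⊂ R but ω ∉ R, so [K : Q(∛393)] = 2.)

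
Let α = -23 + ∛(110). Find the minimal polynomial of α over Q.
m_α(x) = x^3 + 69x^2 + 1587x + 12057

Set β = α + 23 = ∛(110), so β^3 = 110. Then (α + 23)^3 - 110 = 0, i.e. α is a root of g(x) = (x + 23)^3 - 110 = x^3 + 69x^2 + 1587x + 12057. Since g(x) = h(x + 23) where h(x) = x^3 - 110, and h is irreducible over Q (because 110 is not a perfect cube, so h has no rational root, and a monic cubic with no rational root is irreducible), g is also irreducible (irreducibility is preserved under the substitution x → x + 23). Hence m_α(x) = x^3 + 69x^2 + 1587x + 12057.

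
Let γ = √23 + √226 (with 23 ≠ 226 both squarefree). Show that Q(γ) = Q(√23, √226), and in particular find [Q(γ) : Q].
[Q(γ) : Q] = 4 (equivalently, Q(γ) = Q(√23, √226))

Obviously Q(γ) ⊆ Q(√23, √226), and [Q(√23, √226):Q] = 4 (since 23, 226 are distinct squarefree integers > 1 with 5198 not a perfect square). To show equality we compute the minimal polynomial of γ. From γ = √23 + √226: γ^2 = 23 + 2√(5198) + 226 = 249 + 2√(5198), so γ^2 - 249 = 2√(5198); squaring, (γ^2 - 249)^2 = 4·5198, i.e. γ^4 - 498γ^2 + 62001 - 20792 = 0, i.e. γ^4 - 498γ^2 + 41209 = 0. So γ is a root of x^4 - 498x^2 + 41209. This polynomial is irreducible over Q: it has no rational root (each ±√23 ± √226 is irrational), and any factorization into two quadratics over Q would force √(5198) ∈ Q (pairing opposite roots) or √23, √226 ∈ Q (other pairings), all impossible. Hence [Q(γ):Q] = 4 = [Q(√23, √226):Q], so Q(γ) = Q(√23, √226).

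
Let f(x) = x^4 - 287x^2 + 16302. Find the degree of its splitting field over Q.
[K : Q] = 4

Solving the quadratic in x^2: x^2 = (287 ± √(287^2 - 4·16302))/2 = (287 ± √17161)/2 = (287 ± 131)/2, giving x^2 = 78 or x^2 = 209. So f(x) = (x^2 - 78)(x^2 - 209) and the roots of f are ±√78, ±√209. Hence the splitting field is K = Q(√78, √209). Since 78 and 209 are distinct squarefree integers > 1, their product 16302 is not a perfect square, so √209 ∉ Q(√78). By the tower law [K:Q] = [Q(√78,√209):Q(√78)] · [Q(√78):Q] = 2 · 2 = 4.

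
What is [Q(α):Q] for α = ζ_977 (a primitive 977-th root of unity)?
[Q(α):Q] = 976

The minimal polynomial of ζ_977 over Q is the 977-th cyclotomic polynomial Φ_977(x), which is irreducible over Q and has degree φ(977) = 976. Hence [Q(α):Q] = φ(977) = 976.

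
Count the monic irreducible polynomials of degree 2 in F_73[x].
There are 2628 monic irreducible polynomials of degree 2 over F_73

Each element of F_{73^2} that lies in no proper subfield is a root of exactly one monic irreducible of degree 2 over F_73, and each such polynomial has 2 distinct roots in F_{73^2}. By Möbius inversion the count is N_73(2) = (1/2) Σ_{d|2} μ(2/d) · 73^d = (1/2)(μ(2)·73^1 + μ(1)·73^2) = 5256/2 = 2628.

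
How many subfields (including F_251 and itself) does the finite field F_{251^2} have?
F_{251^2} has 2 subfields

The subfields of F_{p^n} are exactly the fields F_{p^d} for d | n (each is the fixed field of the unique index-d subgroup of Gal(F_{p^n}/F_p) ≅ Z/nZ). The divisors of n = 2 are {1, 2}, giving 2 subfields: F_{251^1}, F_{251^2}.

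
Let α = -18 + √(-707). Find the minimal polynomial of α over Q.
m_α(x) = x^2 + 36x + 1031

From α + 18 = √(-707), squaring gives (α + 18)^2 = -707, i.e. α^2 + 36α + 324 = -707, so α^2 + 36α + 1031 = 0. The discriminant of x^2 + 36x + 1031 is (36)^2 - 4·(1031) = 1296 - 4124 = -2828, and 4·(-707) is not a perfect square in Q since -707 is squarefree and ≠ 1. Hence x^2 + 36x + 1031 is irreducible over Q and is the minimal polynomial of α.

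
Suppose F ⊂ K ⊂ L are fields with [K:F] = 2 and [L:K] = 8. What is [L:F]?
[L:F] = 16

The tower law says that for any tower of field extensions F ⊂ K ⊂ L with finite degrees, [L:F] = [L:K] · [K:F]. Here this gives [L:F] = 8 · 2 = 16.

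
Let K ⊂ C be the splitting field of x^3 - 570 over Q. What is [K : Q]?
[K : Q] = 6

The roots of x^3 - 570 are ∛570, ω∛570, ω^2∛570 where ω = e^(2πi/3) is a primitive cube root of unity, so K = Q(∛570, ω). Now [Q(∛570):Q] = 3 (since 570 is not a perfect cube, x^3 - 570 is irreducible) and [Q(ω):Q] = 2. Both 2 and 3 divide [K:Q], and [K:Q] ≤ 3·2 = 6, so [K:Q] = 6. (Equivalently: Q(∛570) ⊂ R but ω ∉ R, so [K : Q(∛570)] = 2.)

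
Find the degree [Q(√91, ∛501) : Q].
[Q(√91, ∛501) : Q] = 6

Let L = Q(√91, ∛501). Since Q(√91) ⊂ L and [Q(√91):Q] = 2, the tower law gives 2 | [L:Q]. Likewise Q(∛501) ⊂ L with [Q(∛501):Q] = 3 (because 501 is not a perfect cube), so 3 | [L:Q]. As gcd(2,3) = 1, [L:Q] is divisible by 6. Conversely L is generated over Q by √91 and ∛501, so [L:Q] ≤ 2·3 = 6. Therefore [Q(√91, ∛501) : Q] = 6.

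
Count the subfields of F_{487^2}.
F_{487^2} has 2 subfields

The subfields of F_{p^n} are exactly the fields F_{p^d} for d | n (each is the fixed field of the unique index-d subgroup of Gal(F_{p^n}/F_p) ≅ Z/nZ). The divisors of n = 2 are {1, 2}, giving 2 subfields: F_{487^1}, F_{487^2}.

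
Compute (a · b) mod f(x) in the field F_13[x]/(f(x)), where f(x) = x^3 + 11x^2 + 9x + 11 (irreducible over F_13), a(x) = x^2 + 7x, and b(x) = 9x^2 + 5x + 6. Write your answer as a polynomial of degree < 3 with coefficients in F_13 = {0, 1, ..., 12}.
a · b ≡ 2x^2 + x + 3 (mod f(x))

Multiply in F_13[x]: a(x)·b(x) = (x^2 + 7x)·(9x^2 + 5x + 6) = 9x^4 + 3x^3 + 2x^2 + 3x. This has degree ≥ 3, so divide by f(x) over F_13: 9x^4 + 3x^3 + 2x^2 + 3x = (9x + 8)·(x^3 + 11x^2 + 9x + 11) + (2x^2 + x + 3). Hence a·b ≡ 2x^2 + x + 3 (mod f). (F_13[x]/(f) is a field with 13^3 = 2197 elements since f is irreducible of degree 3.)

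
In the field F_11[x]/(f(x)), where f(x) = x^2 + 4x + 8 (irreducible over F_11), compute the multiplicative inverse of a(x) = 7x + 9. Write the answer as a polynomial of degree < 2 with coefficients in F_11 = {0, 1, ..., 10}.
a(x)^(-1) ≡ 4x + 3 (mod f(x))

Since f is irreducible over F_11, F_11[x]/(f) is a field and a(x) ≠ 0 has an inverse. Apply the extended Euclidean algorithm to f(x) and a(x) in F_11[x]: f(x) = (8x + 6)·a(x) + (9). The last nonzero remainder is the constant 9 = gcd(f, a) in F_11. Back-substituting through the division chain expresses 9 = s(x)·a(x) + t(x)·f(x) with s(x) ≡ 3x + 5 (mod f), so (3x + 5)·a(x) ≡ 9 (mod f). Multiplying by 9^(-1) ≡ 5 in F_11 gives a(x)^(-1) ≡ 5·(3x + 5) ≡ 4x + 3 (mod f). Check: (7x + 9)·(4x + 3) = 6x^2 + 2x + 5 ≡ 1 (mod x^2 + 4x + 8).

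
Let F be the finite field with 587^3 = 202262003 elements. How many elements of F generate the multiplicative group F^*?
There are φ(202262002) = 100442160 primitive elements

F_q^* is cyclic of order q - 1 = 202262002. A cyclic group of order m has exactly φ(m) generators. Here m = 202262002 = 2 · 293 · 547 · 631, so the number of primitive elements is φ(202262002) = 100442160.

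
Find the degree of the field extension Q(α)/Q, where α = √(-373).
[Q(α):Q] = 2

[Q(α):Q] equals the degree of the minimal polynomial of α. Here α^2 = -373 and x^2 + 373 is irreducible (d = -373 is squarefree, ≠ 1, hence not a square), so deg(m_α) = 2. Thus [Q(α):Q] = 2.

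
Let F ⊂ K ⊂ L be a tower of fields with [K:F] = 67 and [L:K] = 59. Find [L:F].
[L:F] = 3953

The tower law says that for any tower of field extensions F ⊂ K ⊂ L with finite degrees, [L:F] = [L:K] · [K:F]. Here this gives [L:F] = 59 · 67 = 3953.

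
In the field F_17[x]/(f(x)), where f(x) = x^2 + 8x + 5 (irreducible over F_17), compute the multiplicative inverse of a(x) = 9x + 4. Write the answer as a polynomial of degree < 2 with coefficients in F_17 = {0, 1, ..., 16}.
a(x)^(-1) ≡ 3x (mod f(x))

Since f is irreducible over F_17, F_17[x]/(f) is a field and a(x) ≠ 0 has an inverse. Apply the extended Euclidean algorithm to f(x) and a(x) in F_17[x]: f(x) = (2x)·a(x) + (5). The last nonzero remainder is the constant 5 = gcd(f, a) in F_17. Back-substituting through the division chain expresses 5 = s(x)·a(x) + t(x)·f(x) with s(x) ≡ 15x (mod f), so (15x)·a(x) ≡ 5 (mod f). Multiplying by 5^(-1) ≡ 7 in F_17 gives a(x)^(-1) ≡ 7·(15x) ≡ 3x (mod f). Check: (9x + 4)·(3x) = 10x^2 + 12x ≡ 1 (mod x^2 + 8x + 5).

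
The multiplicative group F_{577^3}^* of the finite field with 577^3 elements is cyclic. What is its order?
|F_{577^3}^*| = 192100032

F_{577^3} has 577^3 = 192100033 elements; its multiplicative group consists of all nonzero elements, so |F_{577^3}^*| = 192100033 - 1 = 192100032. (It is cyclic since any finite subgroup of the multiplicative group of a field is cyclic.)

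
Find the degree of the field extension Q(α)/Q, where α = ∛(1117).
[Q(α):Q] = 3

The minimal polynomial of α is x^3 - 1117, irreducible over Q since 1117 is not a perfect cube (so x^3 - 1117 has no rational root). Hence [Q(α):Q] = deg(m_α) = 3.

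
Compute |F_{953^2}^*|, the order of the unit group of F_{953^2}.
|F_{953^2}^*| = 908208

F_{953^2} has 953^2 = 908209 elements; its multiplicative group consists of all nonzero elements, so |F_{953^2}^*| = 908209 - 1 = 908208. (It is cyclic since any finite subgroup of the multiplicative group of a field is cyclic.)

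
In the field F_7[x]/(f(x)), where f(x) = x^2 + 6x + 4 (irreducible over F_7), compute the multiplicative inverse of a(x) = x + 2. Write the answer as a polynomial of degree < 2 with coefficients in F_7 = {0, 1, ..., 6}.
a(x)^(-1) ≡ 2x + 1 (mod f(x))

Since f is irreducible over F_7, F_7[x]/(f) is a field and a(x) ≠ 0 has an inverse. Apply the extended Euclidean algorithm to f(x) and a(x) in F_7[x]: f(x) = (x + 4)·a(x) + (3). The last nonzero remainder is the constant 3 = gcd(f, a) in F_7. Back-substituting through the division chain expresses 3 = s(x)·a(x) + t(x)·f(x) with s(x) ≡ 6x + 3 (mod f), so (6x + 3)·a(x) ≡ 3 (mod f). Multiplying by 3^(-1) ≡ 5 in F_7 gives a(x)^(-1) ≡ 5·(6x + 3) ≡ 2x + 1 (mod f). Check: (x + 2)·(2x + 1) = 2x^2 + 5x + 2 ≡ 1 (mod x^2 + 6x + 4).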